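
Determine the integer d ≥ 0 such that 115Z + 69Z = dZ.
In the PID Z, (a, b) is generated by gcd(a, b). Compute gcd(115, 69) with the extended Euclidean algorithm, tracking rows (r, s, t) with s·115 + t·69 = r:
  row A: (115, 1, 0)   [1·115 + 0·69 = 115]
  row B: (69, 0, 1)   [0·115 + 1·69 = 69]
  115 = 1·69 + 46   → row C = row A − 1·row B = (46, 1, −1)   [check: 1·115 − 1·69 = 46]
  69 = 1·46 + 23   → row D = row B − 1·row C = (23, −1, 2)   [check: −1·115 + 2·69 = 23]
  46 = 2·23 + 0   → remainder 0, stop. gcd = 23 (last nonzero row D).
So gcd(115, 69) = 23, with Bézout identity −1·115 + 2·69 = 23. Containment (⊇): the Bézout identity exhibits 23 as an element of (115, 69), giving (23) ⊆ (115, 69). Containment (⊆): since 23 | 115 and 23 | 69 (115 = 23·5, 69 = 23·3), every Z-linear combination of 115 and 69 is divisible by 23, so (115, 69) ⊆ (23). Therefore (115, 69) = (23), d = 23.

Final answer: (115, 69) = (23); d = 23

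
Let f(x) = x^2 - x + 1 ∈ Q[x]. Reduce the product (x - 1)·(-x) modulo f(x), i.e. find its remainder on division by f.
a · b ≡ 1 (mod f(x))

First multiply in Q[x] without reducing: a · b = -x^2 + x. Now divide by f(x) = x^2 - x + 1, eliminating the leading term at each step:
  leading term -x^2: subtract (-1)·f(x) = -x^2 + x - 1, leaving 1
The degree is now < 2, so this is the remainder. Hence a · b ≡ 1 in Q[x]/(f).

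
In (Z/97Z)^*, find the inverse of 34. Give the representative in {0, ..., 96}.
34^(−1) ≡ 20 (mod 97)

Apply the extended Euclidean algorithm to (97, 34), tracking rows (r, s, t) with s·97 + t·34 = r. Each division r_prev = q·r_cur + r_new produces the new row as (previous row) − q·(current row):
  row A: (97, 1, 0)   [1·97 + 0·34 = 97]
  row B: (34, 0, 1)   [0·97 + 1·34 = 34]
  97 = 2·34 + 29   → row C = row A − 2·row B = (29, 1, −2)   [check: 1·97 − 2·34 = 29]
  34 = 1·29 + 5   → row D = row B − 1·row C = (5, −1, 3)   [check: −1·97 + 3·34 = 5]
  29 = 5·5 + 4   → row E = row C − 5·row D = (4, 6, −17)   [check: 6·97 − 17·34 = 4]
  5 = 1·4 + 1   → row F = row D − 1·row E = (1, −7, 20)   [check: −7·97 + 20·34 = 1]
  4 = 4·1 + 0   → remainder 0, stop. gcd = 1 (last nonzero row F).
The gcd is 1, so 34 is invertible mod 97. The last nonzero row gives −7·97 + 20·34 = 1, so t = 20. So 34^(−1) ≡ 20 (mod 97). Verify: 34 · 20 = 680 ≡ 1 (mod 97). ✓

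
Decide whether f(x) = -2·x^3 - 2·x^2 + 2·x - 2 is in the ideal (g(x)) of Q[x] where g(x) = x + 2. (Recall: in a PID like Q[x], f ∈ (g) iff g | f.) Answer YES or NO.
NO

In Q[x] the ideal (g) consists of all multiples of g, so f ∈ (g) iff g | f, i.e. iff the remainder of f on division by g is 0. Divide f by g (g is monic, so eliminate the leading term of the running remainder at each step):
  leading term -2·x^3: subtract (-2·x^2)·g(x) = -2·x^3 - 4·x^2, leaving 2·x^2 + 2·x - 2
  leading term 2·x^2: subtract (2·x)·g(x) = 2·x^2 + 4·x, leaving -2·x - 2
  leading term -2·x: subtract (-2)·g(x) = -2·x - 4, leaving 2
The remainder r(x) = 2 ≠ 0 (and deg r < deg g), so g ∤ f, i.e. f ∉ (g).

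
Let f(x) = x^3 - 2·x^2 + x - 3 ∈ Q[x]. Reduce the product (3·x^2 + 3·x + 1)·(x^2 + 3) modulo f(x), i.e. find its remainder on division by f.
a · b ≡ 25·x^2 + 9·x + 30 (mod f(x))

First multiply in Q[x] without reducing: a · b = 3·x^4 + 3·x^3 + 10·x^2 + 9·x + 3. Now divide by f(x) = x^3 - 2·x^2 + x - 3, eliminating the leading term at each step:
  leading term 3·x^4: subtract (3·x)·f(x) = 3·x^4 - 6·x^3 + 3·x^2 - 9·x, leaving 9·x^3 + 7·x^2 + 18·x + 3
  leading term 9·x^3: subtract (9)·f(x) = 9·x^3 - 18·x^2 + 9·x - 27, leaving 25·x^2 + 9·x + 30
The degree is now < 3, so this is the remainder. Hence a · b ≡ 25·x^2 + 9·x + 30 in Q[x]/(f).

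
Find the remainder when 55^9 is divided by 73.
Use repeated squaring. Binary(9) = 1001. Walk through the bits of the exponent 9 left-to-right: at each bit after the leading one, square the running value, then multiply by 55 if the bit is 1 (always reducing mod 73):
  bit 1 = 1 (leading): start with 55.
  bit 2 = 0: square 55^2 = 3025 ≡ 32 (mod 73).
  bit 3 = 0: square 32^2 = 1024 ≡ 2 (mod 73).
  bit 4 = 1: square 2^2 = 4; bit is 1, so multiply 4·55 = 220 ≡ 1 (mod 73).
Final value: 55^9 ≡ 1 (mod 73).

Final answer: 1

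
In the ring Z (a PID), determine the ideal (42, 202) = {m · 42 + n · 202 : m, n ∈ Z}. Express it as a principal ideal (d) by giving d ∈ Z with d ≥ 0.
(42, 202) = (2); d = 2

In the PID Z, (a, b) is generated by gcd(a, b). Compute gcd(202, 42) with the extended Euclidean algorithm, tracking rows (r, s, t) with s·202 + t·42 = r:
  row A: (202, 1, 0)   [1·202 + 0·42 = 202]
  row B: (42, 0, 1)   [0·202 + 1·42 = 42]
  202 = 4·42 + 34   → row C = row A − 4·row B = (34, 1, −4)   [check: 1·202 − 4·42 = 34]
  42 = 1·34 + 8   → row D = row B − 1·row C = (8, −1, 5)   [check: −1·202 + 5·42 = 8]
  34 = 4·8 + 2   → row E = row C − 4·row D = (2, 5, −24)   [check: 5·202 − 24·42 = 2]
  8 = 4·2 + 0   → remainder 0, stop. gcd = 2 (last nonzero row E).
So gcd(42, 202) = 2, with Bézout identity 5·202 − 24·42 = 2. Containment (⊇): the Bézout identity exhibits 2 as an element of (42, 202), giving (2) ⊆ (42, 202). Containment (⊆): since 2 | 42 and 2 | 202 (42 = 2·21, 202 = 2·101), every Z-linear combination of 42 and 202 is divisible by 2, so (42, 202) ⊆ (2). Therefore (42, 202) = (2), d = 2.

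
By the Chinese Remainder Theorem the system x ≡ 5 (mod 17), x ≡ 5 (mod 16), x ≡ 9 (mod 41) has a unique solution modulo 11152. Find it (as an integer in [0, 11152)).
The moduli 17, 16, 41 are pairwise coprime, so by the CRT there is a unique solution mod 17·16·41 = 11152.
Solve by successive substitution. Start with x ≡ 5 (mod 17).
  Combine with x ≡ 5 (mod 16): write x = 5 + 17·t and require 5 + 17·t ≡ 5 (mod 16), i.e. 17·t ≡ 5 − 5 ≡ 0 (mod 16). Since 17^(−1) ≡ 1 (mod 16) (17 ≡ 1 (mod 16)), t ≡ 1·0 ≡ 0 (mod 16). So x ≡ 5 + 17·0 = 5 (mod 272).
  Combine with x ≡ 9 (mod 41): write x = 5 + 272·t and require 5 + 272·t ≡ 9 (mod 41), i.e. 272·t ≡ 9 − 5 ≡ 4 (mod 41). Since 272^(−1) ≡ 30 (mod 41) (272 ≡ 26 (mod 41)), t ≡ 30·4 ≡ 38 (mod 41). So x ≡ 5 + 272·38 = 10341 (mod 11152).
Unique solution in [0, 11152): x = 10341.

Final answer: x ≡ 10341 (mod 11152); the representative in [0, 11152) is 10341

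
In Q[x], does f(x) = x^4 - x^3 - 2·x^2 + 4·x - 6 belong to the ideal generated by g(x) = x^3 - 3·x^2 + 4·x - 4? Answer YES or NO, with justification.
In Q[x] the ideal (g) consists of all multiples of g, so f ∈ (g) iff g | f, i.e. iff the remainder of f on division by g is 0. Divide f by g (g is monic, so eliminate the leading term of the running remainder at each step):
  leading term x^4: subtract (x)·g(x) = x^4 - 3·x^3 + 4·x^2 - 4·x, leaving 2·x^3 - 6·x^2 + 8·x - 6
  leading term 2·x^3: subtract (2)·g(x) = 2·x^3 - 6·x^2 + 8·x - 8, leaving 2
The remainder r(x) = 2 ≠ 0 (and deg r < deg g), so g ∤ f, i.e. f ∉ (g).

Final answer: NO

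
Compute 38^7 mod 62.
28

Use repeated squaring. Binary(7) = 111. Walk through the bits of the exponent 7 left-to-right: at each bit after the leading one, square the running value, then multiply by 38 if the bit is 1 (always reducing mod 62):
  bit 1 = 1 (leading): start with 38.
  bit 2 = 1: square 38^2 = 1444 ≡ 18; bit is 1, so multiply 18·38 = 684 ≡ 2 (mod 62).
  bit 3 = 1: square 2^2 = 4; bit is 1, so multiply 4·38 = 152 ≡ 28 (mod 62).
Final value: 38^7 ≡ 28 (mod 62).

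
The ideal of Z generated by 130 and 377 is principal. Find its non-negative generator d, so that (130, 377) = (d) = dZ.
In the PID Z, (a, b) is generated by gcd(a, b). Compute gcd(377, 130) with the extended Euclidean algorithm, tracking rows (r, s, t) with s·377 + t·130 = r:
  row A: (377, 1, 0)   [1·377 + 0·130 = 377]
  row B: (130, 0, 1)   [0·377 + 1·130 = 130]
  377 = 2·130 + 117   → row C = row A − 2·row B = (117, 1, −2)   [check: 1·377 − 2·130 = 117]
  130 = 1·117 + 13   → row D = row B − 1·row C = (13, −1, 3)   [check: −1·377 + 3·130 = 13]
  117 = 9·13 + 0   → remainder 0, stop. gcd = 13 (last nonzero row D).
So gcd(130, 377) = 13, with Bézout identity −1·377 + 3·130 = 13. Containment (⊇): the Bézout identity exhibits 13 as an element of (130, 377), giving (13) ⊆ (130, 377). Containment (⊆): since 13 | 130 and 13 | 377 (130 = 13·10, 377 = 13·29), every Z-linear combination of 130 and 377 is divisible by 13, so (130, 377) ⊆ (13). Therefore (130, 377) = (13), d = 13.

Final answer: (130, 377) = (13); d = 13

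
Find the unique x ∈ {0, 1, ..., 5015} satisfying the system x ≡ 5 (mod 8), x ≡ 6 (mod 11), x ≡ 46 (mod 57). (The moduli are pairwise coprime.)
The moduli 8, 11, 57 are pairwise coprime, so by the CRT there is a unique solution mod 8·11·57 = 5016.
Solve by successive substitution. Start with x ≡ 5 (mod 8).
  Combine with x ≡ 6 (mod 11): write x = 5 + 8·t and require 5 + 8·t ≡ 6 (mod 11), i.e. 8·t ≡ 6 − 5 ≡ 1 (mod 11). Since 8^(−1) ≡ 7 (mod 11), t ≡ 7·1 ≡ 7 (mod 11). So x ≡ 5 + 8·7 = 61 (mod 88).
  Combine with x ≡ 46 (mod 57): write x = 61 + 88·t and require 61 + 88·t ≡ 46 (mod 57), i.e. 88·t ≡ 46 − 61 ≡ 42 (mod 57). Since 88^(−1) ≡ 46 (mod 57) (88 ≡ 31 (mod 57)), t ≡ 46·42 ≡ 51 (mod 57). So x ≡ 61 + 88·51 = 4549 (mod 5016).
Unique solution in [0, 5016): x = 4549.

Final answer: x ≡ 4549 (mod 5016); the representative in [0, 5016) is 4549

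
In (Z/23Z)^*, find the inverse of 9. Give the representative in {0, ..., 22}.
9^(−1) ≡ 18 (mod 23)

Apply the extended Euclidean algorithm to (23, 9), tracking rows (r, s, t) with s·23 + t·9 = r. Each division r_prev = q·r_cur + r_new produces the new row as (previous row) − q·(current row):
  row A: (23, 1, 0)   [1·23 + 0·9 = 23]
  row B: (9, 0, 1)   [0·23 + 1·9 = 9]
  23 = 2·9 + 5   → row C = row A − 2·row B = (5, 1, −2)   [check: 1·23 − 2·9 = 5]
  9 = 1·5 + 4   → row D = row B − 1·row C = (4, −1, 3)   [check: −1·23 + 3·9 = 4]
  5 = 1·4 + 1   → row E = row C − 1·row D = (1, 2, −5)   [check: 2·23 − 5·9 = 1]
  4 = 4·1 + 0   → remainder 0, stop. gcd = 1 (last nonzero row E).
The gcd is 1, so 9 is invertible mod 23. The last nonzero row gives 2·23 − 5·9 = 1, so t = −5. So 9^(−1) ≡ −5 ≡ 18 (mod 23). Verify: 9 · 18 = 162 ≡ 1 (mod 23). ✓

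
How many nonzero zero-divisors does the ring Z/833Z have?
Z/833Z has 160 nonzero zero-divisors

In Z/833Z each nonzero element is either a unit (gcd with 833 is 1) or a zero-divisor (gcd > 1). The number of units is φ(833): factorise 833 = 7^2 · 17, so φ(833) = (7^2 − 7^1) · (17 − 1) = 42 · 16 = 672. The nonzero elements number 833 − 1 = 832. Hence the nonzero zero-divisors number 832 − 672 = 160.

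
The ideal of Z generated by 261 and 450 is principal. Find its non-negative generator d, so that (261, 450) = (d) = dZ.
In the PID Z, (a, b) is generated by gcd(a, b). Compute gcd(450, 261) with the extended Euclidean algorithm, tracking rows (r, s, t) with s·450 + t·261 = r:
  row A: (450, 1, 0)   [1·450 + 0·261 = 450]
  row B: (261, 0, 1)   [0·450 + 1·261 = 261]
  450 = 1·261 + 189   → row C = row A − 1·row B = (189, 1, −1)   [check: 1·450 − 1·261 = 189]
  261 = 1·189 + 72   → row D = row B − 1·row C = (72, −1, 2)   [check: −1·450 + 2·261 = 72]
  189 = 2·72 + 45   → row E = row C − 2·row D = (45, 3, −5)   [check: 3·450 − 5·261 = 45]
  72 = 1·45 + 27   → row F = row D − 1·row E = (27, −4, 7)   [check: −4·450 + 7·261 = 27]
  45 = 1·27 + 18   → row G = row E − 1·row F = (18, 7, −12)   [check: 7·450 − 12·261 = 18]
  27 = 1·18 + 9   → row H = row F − 1·row G = (9, −11, 19)   [check: −11·450 + 19·261 = 9]
  18 = 2·9 + 0   → remainder 0, stop. gcd = 9 (last nonzero row H).
So gcd(261, 450) = 9, with Bézout identity −11·450 + 19·261 = 9. Containment (⊇): the Bézout identity exhibits 9 as an element of (261, 450), giving (9) ⊆ (261, 450). Containment (⊆): since 9 | 261 and 9 | 450 (261 = 9·29, 450 = 9·50), every Z-linear combination of 261 and 450 is divisible by 9, so (261, 450) ⊆ (9). Therefore (261, 450) = (9), d = 9.

Final answer: (261, 450) = (9); d = 9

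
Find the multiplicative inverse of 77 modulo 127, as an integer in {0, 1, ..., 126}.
77^(−1) ≡ 33 (mod 127)

Apply the extended Euclidean algorithm to (127, 77), tracking rows (r, s, t) with s·127 + t·77 = r. Each division r_prev = q·r_cur + r_new produces the new row as (previous row) − q·(current row):
  row A: (127, 1, 0)   [1·127 + 0·77 = 127]
  row B: (77, 0, 1)   [0·127 + 1·77 = 77]
  127 = 1·77 + 50   → row C = row A − 1·row B = (50, 1, −1)   [check: 1·127 − 1·77 = 50]
  77 = 1·50 + 27   → row D = row B − 1·row C = (27, −1, 2)   [check: −1·127 + 2·77 = 27]
  50 = 1·27 + 23   → row E = row C − 1·row D = (23, 2, −3)   [check: 2·127 − 3·77 = 23]
  27 = 1·23 + 4   → row F = row D − 1·row E = (4, −3, 5)   [check: −3·127 + 5·77 = 4]
  23 = 5·4 + 3   → row G = row E − 5·row F = (3, 17, −28)   [check: 17·127 − 28·77 = 3]
  4 = 1·3 + 1   → row H = row F − 1·row G = (1, −20, 33)   [check: −20·127 + 33·77 = 1]
  3 = 3·1 + 0   → remainder 0, stop. gcd = 1 (last nonzero row H).
The gcd is 1, so 77 is invertible mod 127. The last nonzero row gives −20·127 + 33·77 = 1, so t = 33. So 77^(−1) ≡ 33 (mod 127). Verify: 77 · 33 = 2541 ≡ 1 (mod 127). ✓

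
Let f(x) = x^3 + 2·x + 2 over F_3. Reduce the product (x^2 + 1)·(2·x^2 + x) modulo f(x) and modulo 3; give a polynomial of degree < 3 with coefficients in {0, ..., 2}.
a · b ≡ x^2 + x + 1 (mod f(x))

Multiply as integer polynomials: a · b = 2·x^4 + x^3 + 2·x^2 + x. Reducing coefficients mod 3: a · b ≡ 2·x^4 + x^3 + 2·x^2 + x. Now divide by f(x) = x^3 + 2·x + 2 in F_3[x], eliminating the leading term at each step:
  leading term 2·x^4: subtract (2·x)·f(x) = 2·x^4 + x^2 + x, leaving x^3 + x^2 (coefficients mod 3)
  leading term x^3: subtract (1)·f(x) = x^3 + 2·x + 2, leaving x^2 + x + 1 (coefficients mod 3)
The degree is now < 3, so this is the remainder. Hence a · b ≡ x^2 + x + 1 in F_3[x]/(f).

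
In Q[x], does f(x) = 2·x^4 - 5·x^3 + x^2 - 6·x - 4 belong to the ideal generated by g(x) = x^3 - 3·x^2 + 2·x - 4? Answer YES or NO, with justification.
In Q[x] the ideal (g) consists of all multiples of g, so f ∈ (g) iff g | f, i.e. iff the remainder of f on division by g is 0. Divide f by g (g is monic, so eliminate the leading term of the running remainder at each step):
  leading term 2·x^4: subtract (2·x)·g(x) = 2·x^4 - 6·x^3 + 4·x^2 - 8·x, leaving x^3 - 3·x^2 + 2·x - 4
  leading term x^3: subtract (1)·g(x) = x^3 - 3·x^2 + 2·x - 4, leaving 0
The remainder is 0, so f(x) = g(x) · h(x) with h(x) = 2·x + 1. Hence g | f, i.e. f ∈ (g).

Final answer: YES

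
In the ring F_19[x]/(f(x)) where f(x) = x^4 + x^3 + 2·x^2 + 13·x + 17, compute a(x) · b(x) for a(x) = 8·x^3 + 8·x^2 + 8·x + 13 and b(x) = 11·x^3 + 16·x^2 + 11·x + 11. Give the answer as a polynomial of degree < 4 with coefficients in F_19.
a · b ≡ 16·x^3 + 17·x^2 + 12·x + 10 (mod f(x))

Multiply as integer polynomials: a · b = 88·x^6 + 216·x^5 + 304·x^4 + 447·x^3 + 384·x^2 + 231·x + 143. Reducing coefficients mod 19: a · b ≡ 12·x^6 + 7·x^5 + 10·x^3 + 4·x^2 + 3·x + 10. Now divide by f(x) = x^4 + x^3 + 2·x^2 + 13·x + 17 in F_19[x], eliminating the leading term at each step:
  leading term 12·x^6: subtract (12·x^2)·f(x) = 12·x^6 + 12·x^5 + 5·x^4 + 4·x^3 + 14·x^2, leaving 14·x^5 + 14·x^4 + 6·x^3 + 9·x^2 + 3·x + 10 (coefficients mod 19)
  leading term 14·x^5: subtract (14·x)·f(x) = 14·x^5 + 14·x^4 + 9·x^3 + 11·x^2 + 10·x, leaving 16·x^3 + 17·x^2 + 12·x + 10 (coefficients mod 19)
The degree is now < 4, so this is the remainder. Hence a · b ≡ 16·x^3 + 17·x^2 + 12·x + 10 in F_19[x]/(f).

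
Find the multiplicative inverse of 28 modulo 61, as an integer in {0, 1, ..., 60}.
Apply the extended Euclidean algorithm to (61, 28), tracking rows (r, s, t) with s·61 + t·28 = r. Each division r_prev = q·r_cur + r_new produces the new row as (previous row) − q·(current row):
  row A: (61, 1, 0)   [1·61 + 0·28 = 61]
  row B: (28, 0, 1)   [0·61 + 1·28 = 28]
  61 = 2·28 + 5   → row C = row A − 2·row B = (5, 1, −2)   [check: 1·61 − 2·28 = 5]
  28 = 5·5 + 3   → row D = row B − 5·row C = (3, −5, 11)   [check: −5·61 + 11·28 = 3]
  5 = 1·3 + 2   → row E = row C − 1·row D = (2, 6, −13)   [check: 6·61 − 13·28 = 2]
  3 = 1·2 + 1   → row F = row D − 1·row E = (1, −11, 24)   [check: −11·61 + 24·28 = 1]
  2 = 2·1 + 0   → remainder 0, stop. gcd = 1 (last nonzero row F).
The gcd is 1, so 28 is invertible mod 61. The last nonzero row gives −11·61 + 24·28 = 1, so t = 24. So 28^(−1) ≡ 24 (mod 61). Verify: 28 · 24 = 672 ≡ 1 (mod 61). ✓

Final answer: 28^(−1) ≡ 24 (mod 61)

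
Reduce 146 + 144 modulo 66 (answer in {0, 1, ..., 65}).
26

Reduce the summands first: 146 ≡ 14, 144 ≡ 12 (mod 66), so 146 + 144 ≡ 14 + 12 (mod 66). 14 + 12 = 26; 26 = 0·66 + 26, so (146 + 144) mod 66 = 26.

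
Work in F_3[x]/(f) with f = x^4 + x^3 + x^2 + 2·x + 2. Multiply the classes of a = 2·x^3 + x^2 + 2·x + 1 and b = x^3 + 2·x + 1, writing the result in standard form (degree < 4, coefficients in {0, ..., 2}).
Multiply as integer polynomials: a · b = 2·x^6 + x^5 + 6·x^4 + 5·x^3 + 5·x^2 + 4·x + 1. Reducing coefficients mod 3: a · b ≡ 2·x^6 + x^5 + 2·x^3 + 2·x^2 + x + 1. Now divide by f(x) = x^4 + x^3 + x^2 + 2·x + 2 in F_3[x], eliminating the leading term at each step:
  leading term 2·x^6: subtract (2·x^2)·f(x) = 2·x^6 + 2·x^5 + 2·x^4 + x^3 + x^2, leaving 2·x^5 + x^4 + x^3 + x^2 + x + 1 (coefficients mod 3)
  leading term 2·x^5: subtract (2·x)·f(x) = 2·x^5 + 2·x^4 + 2·x^3 + x^2 + x, leaving 2·x^4 + 2·x^3 + 1 (coefficients mod 3)
  leading term 2·x^4: subtract (2)·f(x) = 2·x^4 + 2·x^3 + 2·x^2 + x + 1, leaving x^2 + 2·x (coefficients mod 3)
The degree is now < 4, so this is the remainder. Hence a · b ≡ x^2 + 2·x in F_3[x]/(f).

Final answer: a · b ≡ x^2 + 2·x (mod f(x))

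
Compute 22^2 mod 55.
Use repeated squaring. Binary(2) = 10. Walk through the bits of the exponent 2 left-to-right: at each bit after the leading one, square the running value, then multiply by 22 if the bit is 1 (always reducing mod 55):
  bit 1 = 1 (leading): start with 22.
  bit 2 = 0: square 22^2 = 484 ≡ 44 (mod 55).
Final value: 22^2 ≡ 44 (mod 55).

Final answer: 44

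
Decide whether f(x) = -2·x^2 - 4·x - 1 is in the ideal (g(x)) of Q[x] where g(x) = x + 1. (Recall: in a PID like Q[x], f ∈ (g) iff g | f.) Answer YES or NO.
NO

In Q[x] the ideal (g) consists of all multiples of g, so f ∈ (g) iff g | f, i.e. iff the remainder of f on division by g is 0. Divide f by g (g is monic, so eliminate the leading term of the running remainder at each step):
  leading term -2·x^2: subtract (-2·x)·g(x) = -2·x^2 - 2·x, leaving -2·x - 1
  leading term -2·x: subtract (-2)·g(x) = -2·x - 2, leaving 1
The remainder r(x) = 1 ≠ 0 (and deg r < deg g), so g ∤ f, i.e. f ∉ (g).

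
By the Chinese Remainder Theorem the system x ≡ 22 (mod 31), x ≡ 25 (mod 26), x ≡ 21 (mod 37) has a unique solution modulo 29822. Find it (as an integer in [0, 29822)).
The moduli 31, 26, 37 are pairwise coprime, so by the CRT there is a unique solution mod 31·26·37 = 29822.
Solve by successive substitution. Start with x ≡ 22 (mod 31).
  Combine with x ≡ 25 (mod 26): write x = 22 + 31·t and require 22 + 31·t ≡ 25 (mod 26), i.e. 31·t ≡ 25 − 22 ≡ 3 (mod 26). Since 31^(−1) ≡ 21 (mod 26) (31 ≡ 5 (mod 26)), t ≡ 21·3 ≡ 11 (mod 26). So x ≡ 22 + 31·11 = 363 (mod 806).
  Combine with x ≡ 21 (mod 37): write x = 363 + 806·t and require 363 + 806·t ≡ 21 (mod 37), i.e. 806·t ≡ 21 − 363 ≡ 28 (mod 37). Since 806^(−1) ≡ 23 (mod 37) (806 ≡ 29 (mod 37)), t ≡ 23·28 ≡ 15 (mod 37). So x ≡ 363 + 806·15 = 12453 (mod 29822).
Unique solution in [0, 29822): x = 12453.

Final answer: x ≡ 12453 (mod 29822); the representative in [0, 29822) is 12453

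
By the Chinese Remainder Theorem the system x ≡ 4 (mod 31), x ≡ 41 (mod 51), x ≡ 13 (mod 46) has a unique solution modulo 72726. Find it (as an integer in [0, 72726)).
The moduli 31, 51, 46 are pairwise coprime, so by the CRT there is a unique solution mod 31·51·46 = 72726.
Solve by successive substitution. Start with x ≡ 4 (mod 31).
  Combine with x ≡ 41 (mod 51): write x = 4 + 31·t and require 4 + 31·t ≡ 41 (mod 51), i.e. 31·t ≡ 41 − 4 ≡ 37 (mod 51). Since 31^(−1) ≡ 28 (mod 51), t ≡ 28·37 ≡ 16 (mod 51). So x ≡ 4 + 31·16 = 500 (mod 1581).
  Combine with x ≡ 13 (mod 46): write x = 500 + 1581·t and require 500 + 1581·t ≡ 13 (mod 46), i.e. 1581·t ≡ 13 − 500 ≡ 19 (mod 46). Since 1581^(−1) ≡ 19 (mod 46) (1581 ≡ 17 (mod 46)), t ≡ 19·19 ≡ 39 (mod 46). So x ≡ 500 + 1581·39 = 62159 (mod 72726).
Unique solution in [0, 72726): x = 62159.

Final answer: x ≡ 62159 (mod 72726); the representative in [0, 72726) is 62159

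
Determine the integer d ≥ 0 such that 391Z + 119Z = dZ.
In the PID Z, (a, b) is generated by gcd(a, b). Compute gcd(391, 119) with the extended Euclidean algorithm, tracking rows (r, s, t) with s·391 + t·119 = r:
  row A: (391, 1, 0)   [1·391 + 0·119 = 391]
  row B: (119, 0, 1)   [0·391 + 1·119 = 119]
  391 = 3·119 + 34   → row C = row A − 3·row B = (34, 1, −3)   [check: 1·391 − 3·119 = 34]
  119 = 3·34 + 17   → row D = row B − 3·row C = (17, −3, 10)   [check: −3·391 + 10·119 = 17]
  34 = 2·17 + 0   → remainder 0, stop. gcd = 17 (last nonzero row D).
So gcd(391, 119) = 17, with Bézout identity −3·391 + 10·119 = 17. Containment (⊇): the Bézout identity exhibits 17 as an element of (391, 119), giving (17) ⊆ (391, 119). Containment (⊆): since 17 | 391 and 17 | 119 (391 = 17·23, 119 = 17·7), every Z-linear combination of 391 and 119 is divisible by 17, so (391, 119) ⊆ (17). Therefore (391, 119) = (17), d = 17.

Final answer: (391, 119) = (17); d = 17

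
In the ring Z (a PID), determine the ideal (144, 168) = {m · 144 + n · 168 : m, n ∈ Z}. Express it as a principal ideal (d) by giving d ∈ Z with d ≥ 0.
In the PID Z, (a, b) is generated by gcd(a, b). Compute gcd(168, 144) with the extended Euclidean algorithm, tracking rows (r, s, t) with s·168 + t·144 = r:
  row A: (168, 1, 0)   [1·168 + 0·144 = 168]
  row B: (144, 0, 1)   [0·168 + 1·144 = 144]
  168 = 1·144 + 24   → row C = row A − 1·row B = (24, 1, −1)   [check: 1·168 − 1·144 = 24]
  144 = 6·24 + 0   → remainder 0, stop. gcd = 24 (last nonzero row C).
So gcd(144, 168) = 24, with Bézout identity 1·168 − 1·144 = 24. Containment (⊇): the Bézout identity exhibits 24 as an element of (144, 168), giving (24) ⊆ (144, 168). Containment (⊆): since 24 | 144 and 24 | 168 (144 = 24·6, 168 = 24·7), every Z-linear combination of 144 and 168 is divisible by 24, so (144, 168) ⊆ (24). Therefore (144, 168) = (24), d = 24.

Final answer: (144, 168) = (24); d = 24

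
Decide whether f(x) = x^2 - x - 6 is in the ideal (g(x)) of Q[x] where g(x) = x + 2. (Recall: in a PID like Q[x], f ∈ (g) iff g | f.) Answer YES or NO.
YES

In Q[x] the ideal (g) consists of all multiples of g, so f ∈ (g) iff g | f, i.e. iff the remainder of f on division by g is 0. Divide f by g (g is monic, so eliminate the leading term of the running remainder at each step):
  leading term x^2: subtract (x)·g(x) = x^2 + 2·x, leaving -3·x - 6
  leading term -3·x: subtract (-3)·g(x) = -3·x - 6, leaving 0
The remainder is 0, so f(x) = g(x) · h(x) with h(x) = x - 3. Hence g | f, i.e. f ∈ (g).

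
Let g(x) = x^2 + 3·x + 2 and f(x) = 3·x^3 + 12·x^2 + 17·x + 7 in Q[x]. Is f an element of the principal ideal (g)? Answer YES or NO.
NO

In Q[x] the ideal (g) consists of all multiples of g, so f ∈ (g) iff g | f, i.e. iff the remainder of f on division by g is 0. Divide f by g (g is monic, so eliminate the leading term of the running remainder at each step):
  leading term 3·x^3: subtract (3·x)·g(x) = 3·x^3 + 9·x^2 + 6·x, leaving 3·x^2 + 11·x + 7
  leading term 3·x^2: subtract (3)·g(x) = 3·x^2 + 9·x + 6, leaving 2·x + 1
The remainder r(x) = 2·x + 1 ≠ 0 (and deg r < deg g), so g ∤ f, i.e. f ∉ (g).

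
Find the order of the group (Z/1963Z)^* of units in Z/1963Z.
(Z/1963Z)^* consists of the classes a with gcd(a, 1963) = 1, so its order is φ(1963). φ is multiplicative, with φ(p^e) = p^e − p^(e−1). Factorise 1963 = 13 · 151. Then
  φ(1963) = (13 − 1) · (151 − 1) = 12 · 150 = 1800.
Thus |(Z/1963Z)^*| = 1800.

Final answer: |(Z/1963Z)^*| = 1800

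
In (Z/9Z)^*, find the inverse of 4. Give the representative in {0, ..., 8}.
Apply the extended Euclidean algorithm to (9, 4), tracking rows (r, s, t) with s·9 + t·4 = r. Each division r_prev = q·r_cur + r_new produces the new row as (previous row) − q·(current row):
  row A: (9, 1, 0)   [1·9 + 0·4 = 9]
  row B: (4, 0, 1)   [0·9 + 1·4 = 4]
  9 = 2·4 + 1   → row C = row A − 2·row B = (1, 1, −2)   [check: 1·9 − 2·4 = 1]
  4 = 4·1 + 0   → remainder 0, stop. gcd = 1 (last nonzero row C).
The gcd is 1, so 4 is invertible mod 9. The last nonzero row gives 1·9 − 2·4 = 1, so t = −2. So 4^(−1) ≡ −2 ≡ 7 (mod 9). Verify: 4 · 7 = 28 ≡ 1 (mod 9). ✓

Final answer: 4^(−1) ≡ 7 (mod 9)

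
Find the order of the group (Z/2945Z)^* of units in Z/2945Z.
|(Z/2945Z)^*| = 2160

(Z/2945Z)^* consists of the classes a with gcd(a, 2945) = 1, so its order is φ(2945). φ is multiplicative, with φ(p^e) = p^e − p^(e−1). Factorise 2945 = 5 · 19 · 31. Then
  φ(2945) = (5 − 1) · (19 − 1) · (31 − 1) = 4 · 18 · 30 = 2160.
Thus |(Z/2945Z)^*| = 2160.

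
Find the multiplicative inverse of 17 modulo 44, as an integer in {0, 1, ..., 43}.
17^(−1) ≡ 13 (mod 44)

Apply the extended Euclidean algorithm to (44, 17), tracking rows (r, s, t) with s·44 + t·17 = r. Each division r_prev = q·r_cur + r_new produces the new row as (previous row) − q·(current row):
  row A: (44, 1, 0)   [1·44 + 0·17 = 44]
  row B: (17, 0, 1)   [0·44 + 1·17 = 17]
  44 = 2·17 + 10   → row C = row A − 2·row B = (10, 1, −2)   [check: 1·44 − 2·17 = 10]
  17 = 1·10 + 7   → row D = row B − 1·row C = (7, −1, 3)   [check: −1·44 + 3·17 = 7]
  10 = 1·7 + 3   → row E = row C − 1·row D = (3, 2, −5)   [check: 2·44 − 5·17 = 3]
  7 = 2·3 + 1   → row F = row D − 2·row E = (1, −5, 13)   [check: −5·44 + 13·17 = 1]
  3 = 3·1 + 0   → remainder 0, stop. gcd = 1 (last nonzero row F).
The gcd is 1, so 17 is invertible mod 44. The last nonzero row gives −5·44 + 13·17 = 1, so t = 13. So 17^(−1) ≡ 13 (mod 44). Verify: 17 · 13 = 221 ≡ 1 (mod 44). ✓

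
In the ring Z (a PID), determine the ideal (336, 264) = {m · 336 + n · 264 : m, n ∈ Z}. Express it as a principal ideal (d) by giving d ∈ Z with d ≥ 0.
(336, 264) = (24); d = 24

In the PID Z, (a, b) is generated by gcd(a, b). Compute gcd(336, 264) with the extended Euclidean algorithm, tracking rows (r, s, t) with s·336 + t·264 = r:
  row A: (336, 1, 0)   [1·336 + 0·264 = 336]
  row B: (264, 0, 1)   [0·336 + 1·264 = 264]
  336 = 1·264 + 72   → row C = row A − 1·row B = (72, 1, −1)   [check: 1·336 − 1·264 = 72]
  264 = 3·72 + 48   → row D = row B − 3·row C = (48, −3, 4)   [check: −3·336 + 4·264 = 48]
  72 = 1·48 + 24   → row E = row C − 1·row D = (24, 4, −5)   [check: 4·336 − 5·264 = 24]
  48 = 2·24 + 0   → remainder 0, stop. gcd = 24 (last nonzero row E).
So gcd(336, 264) = 24, with Bézout identity 4·336 − 5·264 = 24. Containment (⊇): the Bézout identity exhibits 24 as an element of (336, 264), giving (24) ⊆ (336, 264). Containment (⊆): since 24 | 336 and 24 | 264 (336 = 24·14, 264 = 24·11), every Z-linear combination of 336 and 264 is divisible by 24, so (336, 264) ⊆ (24). Therefore (336, 264) = (24), d = 24.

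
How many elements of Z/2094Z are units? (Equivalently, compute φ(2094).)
An element a ∈ Z/2094Z is a unit iff gcd(a, 2094) = 1, so the number of units is φ(2094). φ is multiplicative, with φ(p^e) = p^e − p^(e−1). Factorise 2094 = 2 · 3 · 349. Then
  φ(2094) = (2 − 1) · (3 − 1) · (349 − 1) = 1 · 2 · 348 = 696.

Final answer: Z/2094Z has φ(2094) = 696 units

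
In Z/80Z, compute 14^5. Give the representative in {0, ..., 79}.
64

Use repeated squaring. Binary(5) = 101. Walk through the bits of the exponent 5 left-to-right: at each bit after the leading one, square the running value, then multiply by 14 if the bit is 1 (always reducing mod 80):
  bit 1 = 1 (leading): start with 14.
  bit 2 = 0: square 14^2 = 196 ≡ 36 (mod 80).
  bit 3 = 1: square 36^2 = 1296 ≡ 16; bit is 1, so multiply 16·14 = 224 ≡ 64 (mod 80).
Final value: 14^5 ≡ 64 (mod 80).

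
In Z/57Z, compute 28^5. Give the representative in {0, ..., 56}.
16

Use repeated squaring. Binary(5) = 101. Walk through the bits of the exponent 5 left-to-right: at each bit after the leading one, square the running value, then multiply by 28 if the bit is 1 (always reducing mod 57):
  bit 1 = 1 (leading): start with 28.
  bit 2 = 0: square 28^2 = 784 ≡ 43 (mod 57).
  bit 3 = 1: square 43^2 = 1849 ≡ 25; bit is 1, so multiply 25·28 = 700 ≡ 16 (mod 57).
Final value: 28^5 ≡ 16 (mod 57).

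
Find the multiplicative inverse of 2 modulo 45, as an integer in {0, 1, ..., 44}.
Apply the extended Euclidean algorithm to (45, 2), tracking rows (r, s, t) with s·45 + t·2 = r. Each division r_prev = q·r_cur + r_new produces the new row as (previous row) − q·(current row):
  row A: (45, 1, 0)   [1·45 + 0·2 = 45]
  row B: (2, 0, 1)   [0·45 + 1·2 = 2]
  45 = 22·2 + 1   → row C = row A − 22·row B = (1, 1, −22)   [check: 1·45 − 22·2 = 1]
  2 = 2·1 + 0   → remainder 0, stop. gcd = 1 (last nonzero row C).
The gcd is 1, so 2 is invertible mod 45. The last nonzero row gives 1·45 − 22·2 = 1, so t = −22. So 2^(−1) ≡ −22 ≡ 23 (mod 45). Verify: 2 · 23 = 46 ≡ 1 (mod 45). ✓

Final answer: 2^(−1) ≡ 23 (mod 45)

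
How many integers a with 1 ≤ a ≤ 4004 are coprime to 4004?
The number of a ∈ {1, ..., 4004} with gcd(a, 4004) = 1 is by definition Euler's totient φ(4004). φ is multiplicative, with φ(p^e) = p^e − p^(e−1). Factorise 4004 = 2^2 · 7 · 11 · 13. Then
  φ(4004) = (2^2 − 2^1) · (7 − 1) · (11 − 1) · (13 − 1) = 2 · 6 · 10 · 12 = 1440.
So there are 1440 such integers.

Final answer: 1440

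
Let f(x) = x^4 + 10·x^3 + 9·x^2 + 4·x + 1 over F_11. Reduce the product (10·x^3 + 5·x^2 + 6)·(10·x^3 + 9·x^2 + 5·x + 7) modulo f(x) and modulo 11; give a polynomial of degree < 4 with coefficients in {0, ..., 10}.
a · b ≡ 4·x + 2 (mod f(x))

Multiply as integer polynomials: a · b = 100·x^6 + 140·x^5 + 95·x^4 + 155·x^3 + 89·x^2 + 30·x + 42. Reducing coefficients mod 11: a · b ≡ x^6 + 8·x^5 + 7·x^4 + x^3 + x^2 + 8·x + 9. Now divide by f(x) = x^4 + 10·x^3 + 9·x^2 + 4·x + 1 in F_11[x], eliminating the leading term at each step:
  leading term x^6: subtract (x^2)·f(x) = x^6 + 10·x^5 + 9·x^4 + 4·x^3 + x^2, leaving 9·x^5 + 9·x^4 + 8·x^3 + 8·x + 9 (coefficients mod 11)
  leading term 9·x^5: subtract (9·x)·f(x) = 9·x^5 + 2·x^4 + 4·x^3 + 3·x^2 + 9·x, leaving 7·x^4 + 4·x^3 + 8·x^2 + 10·x + 9 (coefficients mod 11)
  leading term 7·x^4: subtract (7)·f(x) = 7·x^4 + 4·x^3 + 8·x^2 + 6·x + 7, leaving 4·x + 2 (coefficients mod 11)
The degree is now < 4, so this is the remainder. Hence a · b ≡ 4·x + 2 in F_11[x]/(f).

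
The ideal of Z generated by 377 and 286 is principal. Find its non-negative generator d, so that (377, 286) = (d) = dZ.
In the PID Z, (a, b) is generated by gcd(a, b). Compute gcd(377, 286) with the extended Euclidean algorithm, tracking rows (r, s, t) with s·377 + t·286 = r:
  row A: (377, 1, 0)   [1·377 + 0·286 = 377]
  row B: (286, 0, 1)   [0·377 + 1·286 = 286]
  377 = 1·286 + 91   → row C = row A − 1·row B = (91, 1, −1)   [check: 1·377 − 1·286 = 91]
  286 = 3·91 + 13   → row D = row B − 3·row C = (13, −3, 4)   [check: −3·377 + 4·286 = 13]
  91 = 7·13 + 0   → remainder 0, stop. gcd = 13 (last nonzero row D).
So gcd(377, 286) = 13, with Bézout identity −3·377 + 4·286 = 13. Containment (⊇): the Bézout identity exhibits 13 as an element of (377, 286), giving (13) ⊆ (377, 286). Containment (⊆): since 13 | 377 and 13 | 286 (377 = 13·29, 286 = 13·22), every Z-linear combination of 377 and 286 is divisible by 13, so (377, 286) ⊆ (13). Therefore (377, 286) = (13), d = 13.

Final answer: (377, 286) = (13); d = 13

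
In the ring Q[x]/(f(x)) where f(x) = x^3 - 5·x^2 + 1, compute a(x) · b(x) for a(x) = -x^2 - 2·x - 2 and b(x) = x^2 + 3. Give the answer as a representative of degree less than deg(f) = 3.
a · b ≡ -40·x^2 - 5·x + 1 (mod f(x))

First multiply in Q[x] without reducing: a · b = -x^4 - 2·x^3 - 5·x^2 - 6·x - 6. Now divide by f(x) = x^3 - 5·x^2 + 1, eliminating the leading term at each step:
  leading term -x^4: subtract (-x)·f(x) = -x^4 + 5·x^3 - x, leaving -7·x^3 - 5·x^2 - 5·x - 6
  leading term -7·x^3: subtract (-7)·f(x) = -7·x^3 + 35·x^2 - 7, leaving -40·x^2 - 5·x + 1
The degree is now < 3, so this is the remainder. Hence a · b ≡ -40·x^2 - 5·x + 1 in Q[x]/(f).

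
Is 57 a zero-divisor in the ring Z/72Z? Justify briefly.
gcd(57, 72) = 3 > 1, so 57 is not a unit in Z/72Z. In Z/nZ every nonzero non-unit is a zero-divisor: explicitly, take b = 72/gcd = 24 ≠ 0 (mod 72); then 57·24 = 1368 = 19·72, i.e. 57·24 ≡ 0 (mod 72). So 57 is a zero-divisor.

Final answer: YES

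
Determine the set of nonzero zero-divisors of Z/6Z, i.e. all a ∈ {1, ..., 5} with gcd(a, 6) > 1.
nonzero zero-divisors of Z/6Z = {2, 3, 4}

An element a ∈ Z/6Z (with a ≠ 0) is a zero-divisor iff gcd(a, 6) > 1 (because a is a unit precisely when gcd(a, n) = 1, and in Z/nZ every nonzero, non-unit element is a zero-divisor). Scan a = 1, ..., 5 and keep those with gcd(a, 6) > 1:
  gcd(2, 6) = 2, gcd(3, 6) = 3, gcd(4, 6) = 2.
All other a ∈ {1, ..., 5} have gcd(a, 6) = 1 and are units. So the nonzero zero-divisors are exactly the 3 values of a appearing in this scan.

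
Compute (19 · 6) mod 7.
Reduce the factors first: 19 ≡ 5 (mod 7), so 19 · 6 ≡ 5 · 6 (mod 7). 5 · 6 = 30. Dividing by 7: 30 = 4·7 + 2. So (19 · 6) mod 7 = 2.

Final answer: 2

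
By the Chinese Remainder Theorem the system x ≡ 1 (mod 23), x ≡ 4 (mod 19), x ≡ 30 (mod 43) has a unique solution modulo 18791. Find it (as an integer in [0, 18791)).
x ≡ 2094 (mod 18791); the representative in [0, 18791) is 2094

The moduli 23, 19, 43 are pairwise coprime, so by the CRT there is a unique solution mod 23·19·43 = 18791.
Solve by successive substitution. Start with x ≡ 1 (mod 23).
  Combine with x ≡ 4 (mod 19): write x = 1 + 23·t and require 1 + 23·t ≡ 4 (mod 19), i.e. 23·t ≡ 4 − 1 ≡ 3 (mod 19). Since 23^(−1) ≡ 5 (mod 19) (23 ≡ 4 (mod 19)), t ≡ 5·3 ≡ 15 (mod 19). So x ≡ 1 + 23·15 = 346 (mod 437).
  Combine with x ≡ 30 (mod 43): write x = 346 + 437·t and require 346 + 437·t ≡ 30 (mod 43), i.e. 437·t ≡ 30 − 346 ≡ 28 (mod 43). Since 437^(−1) ≡ 37 (mod 43) (437 ≡ 7 (mod 43)), t ≡ 37·28 ≡ 4 (mod 43). So x ≡ 346 + 437·4 = 2094 (mod 18791).
Unique solution in [0, 18791): x = 2094.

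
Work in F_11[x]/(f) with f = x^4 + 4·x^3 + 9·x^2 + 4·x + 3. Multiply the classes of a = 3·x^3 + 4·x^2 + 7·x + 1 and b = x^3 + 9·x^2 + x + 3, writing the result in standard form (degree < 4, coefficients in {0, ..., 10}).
a · b ≡ x^3 + 5·x^2 + 6·x + 9 (mod f(x))

Multiply as integer polynomials: a · b = 3·x^6 + 31·x^5 + 46·x^4 + 77·x^3 + 28·x^2 + 22·x + 3. Reducing coefficients mod 11: a · b ≡ 3·x^6 + 9·x^5 + 2·x^4 + 6·x^2 + 3. Now divide by f(x) = x^4 + 4·x^3 + 9·x^2 + 4·x + 3 in F_11[x], eliminating the leading term at each step:
  leading term 3·x^6: subtract (3·x^2)·f(x) = 3·x^6 + x^5 + 5·x^4 + x^3 + 9·x^2, leaving 8·x^5 + 8·x^4 + 10·x^3 + 8·x^2 + 3 (coefficients mod 11)
  leading term 8·x^5: subtract (8·x)·f(x) = 8·x^5 + 10·x^4 + 6·x^3 + 10·x^2 + 2·x, leaving 9·x^4 + 4·x^3 + 9·x^2 + 9·x + 3 (coefficients mod 11)
  leading term 9·x^4: subtract (9)·f(x) = 9·x^4 + 3·x^3 + 4·x^2 + 3·x + 5, leaving x^3 + 5·x^2 + 6·x + 9 (coefficients mod 11)
The degree is now < 4, so this is the remainder. Hence a · b ≡ x^3 + 5·x^2 + 6·x + 9 in F_11[x]/(f).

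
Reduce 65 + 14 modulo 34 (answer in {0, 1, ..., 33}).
11

Reduce the summands first: 65 ≡ 31 (mod 34), so 65 + 14 ≡ 31 + 14 (mod 34). 31 + 14 = 45; 45 = 1·34 + 11, so (65 + 14) mod 34 = 11.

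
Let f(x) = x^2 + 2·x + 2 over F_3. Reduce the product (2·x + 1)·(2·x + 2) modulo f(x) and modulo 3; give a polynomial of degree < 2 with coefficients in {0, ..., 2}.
Multiply as integer polynomials: a · b = 4·x^2 + 6·x + 2. Reducing coefficients mod 3: a · b ≡ x^2 + 2. Now divide by f(x) = x^2 + 2·x + 2 in F_3[x], eliminating the leading term at each step:
  leading term x^2: subtract (1)·f(x) = x^2 + 2·x + 2, leaving x (coefficients mod 3)
The degree is now < 2, so this is the remainder. Hence a · b ≡ x in F_3[x]/(f).

Final answer: a · b ≡ x (mod f(x))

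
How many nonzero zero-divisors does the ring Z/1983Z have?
Z/1983Z has 662 nonzero zero-divisors

In Z/1983Z each nonzero element is either a unit (gcd with 1983 is 1) or a zero-divisor (gcd > 1). The number of units is φ(1983): factorise 1983 = 3 · 661, so φ(1983) = (3 − 1) · (661 − 1) = 2 · 660 = 1320. The nonzero elements number 1983 − 1 = 1982. Hence the nonzero zero-divisors number 1982 − 1320 = 662.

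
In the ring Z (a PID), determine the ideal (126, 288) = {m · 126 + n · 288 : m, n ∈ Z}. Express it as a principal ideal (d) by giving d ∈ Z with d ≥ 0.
(126, 288) = (18); d = 18

In the PID Z, (a, b) is generated by gcd(a, b). Compute gcd(288, 126) with the extended Euclidean algorithm, tracking rows (r, s, t) with s·288 + t·126 = r:
  row A: (288, 1, 0)   [1·288 + 0·126 = 288]
  row B: (126, 0, 1)   [0·288 + 1·126 = 126]
  288 = 2·126 + 36   → row C = row A − 2·row B = (36, 1, −2)   [check: 1·288 − 2·126 = 36]
  126 = 3·36 + 18   → row D = row B − 3·row C = (18, −3, 7)   [check: −3·288 + 7·126 = 18]
  36 = 2·18 + 0   → remainder 0, stop. gcd = 18 (last nonzero row D).
So gcd(126, 288) = 18, with Bézout identity −3·288 + 7·126 = 18. Containment (⊇): the Bézout identity exhibits 18 as an element of (126, 288), giving (18) ⊆ (126, 288). Containment (⊆): since 18 | 126 and 18 | 288 (126 = 18·7, 288 = 18·16), every Z-linear combination of 126 and 288 is divisible by 18, so (126, 288) ⊆ (18). Therefore (126, 288) = (18), d = 18.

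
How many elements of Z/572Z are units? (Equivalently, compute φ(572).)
An element a ∈ Z/572Z is a unit iff gcd(a, 572) = 1, so the number of units is φ(572). φ is multiplicative, with φ(p^e) = p^e − p^(e−1). Factorise 572 = 2^2 · 11 · 13. Then
  φ(572) = (2^2 − 2^1) · (11 − 1) · (13 − 1) = 2 · 10 · 12 = 240.

Final answer: Z/572Z has φ(572) = 240 units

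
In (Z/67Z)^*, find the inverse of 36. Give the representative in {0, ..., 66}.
Apply the extended Euclidean algorithm to (67, 36), tracking rows (r, s, t) with s·67 + t·36 = r. Each division r_prev = q·r_cur + r_new produces the new row as (previous row) − q·(current row):
  row A: (67, 1, 0)   [1·67 + 0·36 = 67]
  row B: (36, 0, 1)   [0·67 + 1·36 = 36]
  67 = 1·36 + 31   → row C = row A − 1·row B = (31, 1, −1)   [check: 1·67 − 1·36 = 31]
  36 = 1·31 + 5   → row D = row B − 1·row C = (5, −1, 2)   [check: −1·67 + 2·36 = 5]
  31 = 6·5 + 1   → row E = row C − 6·row D = (1, 7, −13)   [check: 7·67 − 13·36 = 1]
  5 = 5·1 + 0   → remainder 0, stop. gcd = 1 (last nonzero row E).
The gcd is 1, so 36 is invertible mod 67. The last nonzero row gives 7·67 − 13·36 = 1, so t = −13. So 36^(−1) ≡ −13 ≡ 54 (mod 67). Verify: 36 · 54 = 1944 ≡ 1 (mod 67). ✓

Final answer: 36^(−1) ≡ 54 (mod 67)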